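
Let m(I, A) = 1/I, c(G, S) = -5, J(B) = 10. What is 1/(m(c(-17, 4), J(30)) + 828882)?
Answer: 5/4144409 ≈ 1.2064e-6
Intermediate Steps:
1/(m(c(-17, 4), J(30)) + 828882) = 1/(1/(-5) + 828882) = 1/(-⅕ + 828882) = 1/(4144409/5) = 5/4144409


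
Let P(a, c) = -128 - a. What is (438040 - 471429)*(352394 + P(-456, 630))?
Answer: -11777034858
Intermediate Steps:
(438040 - 471429)*(352394 + P(-456, 630)) = (438040 - 471429)*(352394 + (-128 - 1*(-456))) = -33389*(352394 + (-128 + 456)) = -33389*(352394 + 328) = -33389*352722 = -11777034858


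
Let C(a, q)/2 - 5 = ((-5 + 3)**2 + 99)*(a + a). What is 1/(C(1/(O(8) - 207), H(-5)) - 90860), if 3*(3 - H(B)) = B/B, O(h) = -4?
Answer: -211/19169762 ≈ -1.1007e-5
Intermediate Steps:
H(B) = 8/3 (H(B) = 3 - B/(3*B) = 3 - 1/3*1 = 3 - 1/3 = 8/3)
C(a, q) = 10 + 412*a (C(a, q) = 10 + 2*(((-5 + 3)**2 + 99)*(a + a)) = 10 + 2*(((-2)**2 + 99)*(2*a)) = 10 + 2*((4 + 99)*(2*a)) = 10 + 2*(103*(2*a)) = 10 + 2*(206*a) = 10 + 412*a)
1/(C(1/(O(8) - 207), H(-5)) - 90860) = 1/((10 + 412/(-4 - 207)) - 90860) = 1/((10 + 412/(-211)) - 90860) = 1/((10 + 412*(-1/211)) - 90860) = 1/((10 - 412/211) - 90860) = 1/(1698/211 - 90860) = 1/(-19169762/211) = -211/19169762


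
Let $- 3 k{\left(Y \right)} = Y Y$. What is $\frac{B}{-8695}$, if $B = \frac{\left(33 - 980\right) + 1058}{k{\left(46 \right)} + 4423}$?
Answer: $- \frac{9}{2620955} \approx -3.4339 \cdot 10^{-6}$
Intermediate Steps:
$k{\left(Y \right)} = - \frac{Y^{2}}{3}$ ($k{\left(Y \right)} = - \frac{Y Y}{3} = - \frac{Y^{2}}{3}$)
$B = \frac{333}{11153}$ ($B = \frac{\left(33 - 980\right) + 1058}{- \frac{46^{2}}{3} + 4423} = \frac{\left(33 - 980\right) + 1058}{\left(- \frac{1}{3}\right) 2116 + 4423} = \frac{-947 + 1058}{- \frac{2116}{3} + 4423} = \frac{111}{\frac{11153}{3}} = 111 \cdot \frac{3}{11153} = \frac{333}{11153} \approx 0.029857$)
$\frac{B}{-8695} = \frac{333}{11153 \left(-8695\right)} = \frac{333}{11153} \left(- \frac{1}{8695}\right) = - \frac{9}{2620955}$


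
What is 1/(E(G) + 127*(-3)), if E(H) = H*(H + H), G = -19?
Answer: 1/341 ≈ 0.0029326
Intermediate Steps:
E(H) = 2*H² (E(H) = H*(2*H) = 2*H²)
1/(E(G) + 127*(-3)) = 1/(2*(-19)² + 127*(-3)) = 1/(2*361 - 381) = 1/(722 - 381) = 1/341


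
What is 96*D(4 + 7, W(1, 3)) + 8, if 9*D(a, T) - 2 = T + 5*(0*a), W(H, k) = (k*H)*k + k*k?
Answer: 664/3 ≈ 221.33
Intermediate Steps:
W(H, k) = k² + H*k² (W(H, k) = (H*k)*k + k² = H*k² + k² = k² + H*k²)
D(a, T) = 2/9 + T/9 (D(a, T) = 2/9 + (T + 5*(0*a))/9 = 2/9 + (T + 5*0)/9 = 2/9 + (T + 0)/9 = 2/9 + T/9)
96*D(4 + 7, W(1, 3)) + 8 = 96*(2/9 + (3²*(1 + 1))/9) + 8 = 96*(2/9 + (9*2)/9) + 8 = 96*(2/9 + (⅑)*18) + 8 = 96*(2/9 + 2) + 8 = 96*(20/9) + 8 = 640/3 + 8 = 664/3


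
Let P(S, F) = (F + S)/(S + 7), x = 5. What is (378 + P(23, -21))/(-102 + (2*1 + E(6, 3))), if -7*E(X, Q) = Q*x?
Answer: -39697/10725 ≈ -3.7014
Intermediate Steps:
P(S, F) = (F + S)/(7 + S)
E(X, Q) = -5*Q/7 (E(X, Q) = -Q*5/7 = -5*Q/7)
(378 + P(23, -21))/(-102 + (2*1 + E(6, 3))) = (378 + (-21 + 23)/(7 + 23))/(-102 + (2*1 - 5/7*3)) = (378 + 2/30)/(-102 + (2 - 15/7)) = (378 + (1/30)*2)/(-102 - ⅐) = (378 + 1/15)/(-715/7) = (5671/15)*(-7/715) = -39697/10725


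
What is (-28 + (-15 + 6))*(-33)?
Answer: 1221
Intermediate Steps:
(-28 + (-15 + 6))*(-33) = (-28 - 9)*(-33) = -37*(-33) = 1221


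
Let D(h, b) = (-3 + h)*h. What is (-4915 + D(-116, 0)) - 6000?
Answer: 2889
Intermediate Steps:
D(h, b) = h*(-3 + h)
(-4915 + D(-116, 0)) - 6000 = (-4915 - 116*(-3 - 116)) - 6000 = (-4915 - 116*(-119)) - 6000 = (-4915 + 13804) - 6000 = 8889 - 6000 = 2889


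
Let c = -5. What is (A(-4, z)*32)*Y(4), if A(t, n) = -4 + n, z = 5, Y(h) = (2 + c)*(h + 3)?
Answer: -672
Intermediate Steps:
Y(h) = -9 - 3*h (Y(h) = (2 - 5)*(h + 3) = -3*(3 + h) = -9 - 3*h)
(A(-4, z)*32)*Y(4) = ((-4 + 5)*32)*(-9 - 3*4) = (1*32)*(-9 - 12) = 32*(-21) = -672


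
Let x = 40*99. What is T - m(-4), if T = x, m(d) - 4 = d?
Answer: 3960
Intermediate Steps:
m(d) = 4 + d
x = 3960
T = 3960
T - m(-4) = 3960 - (4 - 4) = 3960 - 1*0 = 3960 + 0 = 3960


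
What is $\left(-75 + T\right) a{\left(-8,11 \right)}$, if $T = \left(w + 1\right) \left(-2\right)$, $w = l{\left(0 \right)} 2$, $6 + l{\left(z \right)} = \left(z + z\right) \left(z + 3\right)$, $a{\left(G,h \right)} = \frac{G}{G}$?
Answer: $-53$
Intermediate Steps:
$a{\left(G,h \right)} = 1$
$l{\left(z \right)} = -6 + 2 z \left(3 + z\right)$ ($l{\left(z \right)} = -6 + \left(z + z\right) \left(z + 3\right) = -6 + 2 z \left(3 + z\right)$)
$w = -12$ ($w = \left(-6 + 2 \cdot 0^{2} + 6 \cdot 0\right) 2 = \left(-6 + 2 \cdot 0 + 0\right) 2 = \left(-6 + 0 + 0\right) 2 = \left(-6\right) 2 = -12$)
$T = 22$ ($T = \left(-12 + 1\right) \left(-2\right) = \left(-11\right) \left(-2\right) = 22$)
$\left(-75 + T\right) a{\left(-8,11 \right)} = \left(-75 + 22\right) 1 = \left(-53\right) 1 = -53$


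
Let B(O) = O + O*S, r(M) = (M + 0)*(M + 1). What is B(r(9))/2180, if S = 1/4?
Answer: 45/872 ≈ 0.051606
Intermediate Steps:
S = 1/4 ≈ 0.25000
r(M) = M*(1 + M)
B(O) = 5*O/4 (B(O) = O + O*(1/4) = O + O/4 = 5*O/4)
B(r(9))/2180 = (5*(9*(1 + 9))/4)/2180 = (5*(9*10)/4)*(1/2180) = ((5/4)*90)*(1/2180) = (225/2)*(1/2180) = 45/872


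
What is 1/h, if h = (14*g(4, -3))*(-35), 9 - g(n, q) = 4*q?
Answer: -1/10290 ≈ -9.7182e-5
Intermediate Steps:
g(n, q) = 9 - 4*q
h = -10290 (h = (14*(9 - 4*(-3)))*(-35) = (14*(9 + 12))*(-35) = (14*21)*(-35) = 294*(-35) = -10290)
1/h = 1/(-10290) = -1/10290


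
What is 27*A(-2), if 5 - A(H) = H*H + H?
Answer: 81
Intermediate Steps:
A(H) = 5 - H - H**2 (A(H) = 5 - (H*H + H) = 5 - (H**2 + H) = 5 - (H + H**2) = 5 + (-H - H**2) = 5 - H - H**2)
27*A(-2) = 27*(5 - 1*(-2) - 1*(-2)**2) = 27*(5 + 2 - 1*4) = 27*(5 + 2 - 4) = 27*3 = 81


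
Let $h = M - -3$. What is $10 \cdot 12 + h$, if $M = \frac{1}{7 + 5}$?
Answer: $\frac{1477}{12} \approx 123.08$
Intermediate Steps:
$M = \frac{1}{12} \approx 0.083333$
$h = \frac{37}{12}$ ($h = \frac{1}{12} - -3 = \frac{1}{12} + 3 = \frac{37}{12} \approx 3.0833$)
$10 \cdot 12 + h = 10 \cdot 12 + \frac{37}{12} = 120 + \frac{37}{12} = \frac{1477}{12}$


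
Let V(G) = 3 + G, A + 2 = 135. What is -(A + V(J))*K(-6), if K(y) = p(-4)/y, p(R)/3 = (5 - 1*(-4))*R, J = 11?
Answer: -2646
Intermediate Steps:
A = 133 (A = -2 + 135 = 133)
p(R) = 27*R (p(R) = 3*((5 - 1*(-4))*R) = 3*((5 + 4)*R) = 3*(9*R) = 27*R)
K(y) = -108/y (K(y) = (27*(-4))/y = -108/y)
-(A + V(J))*K(-6) = -(133 + (3 + 11))*(-108/(-6)) = -(133 + 14)*(-108*(-⅙)) = -147*18 = -1*2646 = -2646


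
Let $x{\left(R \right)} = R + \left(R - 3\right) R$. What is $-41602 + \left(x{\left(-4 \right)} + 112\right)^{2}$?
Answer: $-23106$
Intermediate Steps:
$x{\left(R \right)} = R + R \left(-3 + R\right)$ ($x{\left(R \right)} = R + \left(-3 + R\right) R = R + R \left(-3 + R\right)$)
$-41602 + \left(x{\left(-4 \right)} + 112\right)^{2} = -41602 + \left(- 4 \left(-2 - 4\right) + 112\right)^{2} = -41602 + \left(\left(-4\right) \left(-6\right) + 112\right)^{2} = -41602 + \left(24 + 112\right)^{2} = -41602 + 136^{2} = -41602 + 18496 = -23106$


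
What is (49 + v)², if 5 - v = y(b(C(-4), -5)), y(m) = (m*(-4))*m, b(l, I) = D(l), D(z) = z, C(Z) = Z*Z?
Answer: 1162084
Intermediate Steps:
C(Z) = Z²
b(l, I) = l
y(m) = -4*m² (y(m) = (-4*m)*m = -4*m²)
v = 1029 (v = 5 - (-4)*((-4)²)² = 5 - (-4)*16² = 5 - (-4)*256 = 5 - 1*(-1024) = 5 + 1024 = 1029)
(49 + v)² = (49 + 1029)² = 1078² = 1162084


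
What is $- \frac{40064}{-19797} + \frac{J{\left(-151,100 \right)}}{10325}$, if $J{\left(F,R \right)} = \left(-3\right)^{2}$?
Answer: $\frac{413838973}{204404025} \approx 2.0246$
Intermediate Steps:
$J{\left(F,R \right)} = 9$
$- \frac{40064}{-19797} + \frac{J{\left(-151,100 \right)}}{10325} = - \frac{40064}{-19797} + \frac{9}{10325} = \left(-40064\right) \left(- \frac{1}{19797}\right) + 9 \cdot \frac{1}{10325} = \frac{40064}{19797} + \frac{9}{10325} = \frac{413838973}{204404025}$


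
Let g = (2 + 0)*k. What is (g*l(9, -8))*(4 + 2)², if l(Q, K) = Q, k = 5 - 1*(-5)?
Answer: 6480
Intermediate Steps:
k = 10 (k = 5 + 5 = 10)
g = 20 (g = (2 + 0)*10 = 2*10 = 20)
(g*l(9, -8))*(4 + 2)² = (20*9)*(4 + 2)² = 180*6² = 180*36 = 6480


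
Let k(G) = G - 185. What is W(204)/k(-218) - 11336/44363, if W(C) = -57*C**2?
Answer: 965407672/164021 ≈ 5885.9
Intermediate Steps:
k(G) = -185 + G
W(204)/k(-218) - 11336/44363 = (-57*204**2)/(-185 - 218) - 11336/44363 = -57*41616/(-403) - 11336*1/44363 = -2372112*(-1/403) - 104/407 = 2372112/403 - 104/407 = 965407672/164021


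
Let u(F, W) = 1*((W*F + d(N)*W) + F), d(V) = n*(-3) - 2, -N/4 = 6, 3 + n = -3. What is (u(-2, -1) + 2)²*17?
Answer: 3332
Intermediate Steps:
n = -6 (n = -3 - 3 = -6)
N = -24 (N = -4*6 = -24)
d(V) = 16 (d(V) = -6*(-3) - 2 = 18 - 2 = 16)
u(F, W) = F + 16*W + F*W (u(F, W) = 1*((W*F + 16*W) + F) = 1*((F*W + 16*W) + F) = 1*((16*W + F*W) + F) = 1*(F + 16*W + F*W) = F + 16*W + F*W)
(u(-2, -1) + 2)²*17 = ((-2 + 16*(-1) - 2*(-1)) + 2)²*17 = ((-2 - 16 + 2) + 2)²*17 = (-16 + 2)²*17 = (-14)²*17 = 196*17 = 3332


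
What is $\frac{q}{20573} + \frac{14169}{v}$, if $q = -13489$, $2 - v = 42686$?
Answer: $- \frac{41298253}{41816092} \approx -0.98762$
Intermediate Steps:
$v = -42684$ ($v = 2 - 42686 = -42684$)
$\frac{q}{20573} + \frac{14169}{v} = - \frac{13489}{20573} + \frac{14169}{-42684} = \left(-13489\right) \frac{1}{20573} + 14169 \left(- \frac{1}{42684}\right) = - \frac{1927}{2939} - \frac{4723}{14228} = - \frac{41298253}{41816092}$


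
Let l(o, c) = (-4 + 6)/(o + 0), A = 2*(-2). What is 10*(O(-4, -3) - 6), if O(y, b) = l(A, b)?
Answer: -65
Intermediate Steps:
A = -4
l(o, c) = 2/o
O(y, b) = -1/2 (O(y, b) = 2/(-4) = 2*(-1/4) = -1/2)
10*(O(-4, -3) - 6) = 10*(-1/2 - 6) = 10*(-13/2) = -65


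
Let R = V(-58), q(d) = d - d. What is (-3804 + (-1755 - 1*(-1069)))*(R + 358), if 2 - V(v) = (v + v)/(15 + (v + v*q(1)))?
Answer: -68984360/43 ≈ -1.6043e+6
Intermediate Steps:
q(d) = 0
V(v) = 2 - 2*v/(15 + v) (V(v) = 2 - (v + v)/(15 + (v + v*0)) = 2 - 2*v/(15 + (v + 0)) = 2 - 2*v/(15 + v))
R = -30/43 (R = 30/(15 - 58) = 30/(-43) = 30*(-1/43) = -30/43 ≈ -0.69767)
(-3804 + (-1755 - 1*(-1069)))*(R + 358) = (-3804 + (-1755 - 1*(-1069)))*(-30/43 + 358) = (-3804 + (-1755 + 1069))*(15364/43) = (-3804 - 686)*(15364/43) = -4490*15364/43 = -68984360/43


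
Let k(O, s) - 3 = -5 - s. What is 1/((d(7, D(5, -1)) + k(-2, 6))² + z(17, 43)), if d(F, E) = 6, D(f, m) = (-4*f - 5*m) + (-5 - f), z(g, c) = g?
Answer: 1/21 ≈ 0.047619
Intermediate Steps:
k(O, s) = -2 - s (k(O, s) = 3 + (-5 - s) = -2 - s)
D(f, m) = -5 - 5*f - 5*m (D(f, m) = (-5*m - 4*f) + (-5 - f) = -5 - 5*f - 5*m)
1/((d(7, D(5, -1)) + k(-2, 6))² + z(17, 43)) = 1/((6 + (-2 - 1*6))² + 17) = 1/((6 + (-2 - 6))² + 17) = 1/((6 - 8)² + 17) = 1/((-2)² + 17) = 1/(4 + 17) = 1/21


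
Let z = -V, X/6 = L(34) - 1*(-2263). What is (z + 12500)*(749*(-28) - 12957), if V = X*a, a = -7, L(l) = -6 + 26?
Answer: -3677428594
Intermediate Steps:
L(l) = 20
X = 13698 (X = 6*(20 - 1*(-2263)) = 6*(20 + 2263) = 6*2283 = 13698)
V = -95886 (V = 13698*(-7) = -95886)
z = 95886 (z = -1*(-95886) = 95886)
(z + 12500)*(749*(-28) - 12957) = (95886 + 12500)*(749*(-28) - 12957) = 108386*(-20972 - 12957) = 108386*(-33929) = -3677428594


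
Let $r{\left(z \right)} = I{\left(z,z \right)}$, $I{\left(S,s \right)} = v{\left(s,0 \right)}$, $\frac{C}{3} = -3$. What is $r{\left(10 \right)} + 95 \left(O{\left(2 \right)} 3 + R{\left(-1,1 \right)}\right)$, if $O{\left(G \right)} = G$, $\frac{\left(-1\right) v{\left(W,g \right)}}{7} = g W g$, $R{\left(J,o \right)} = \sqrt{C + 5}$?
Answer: $570 + 190 i \approx 570.0 + 190.0 i$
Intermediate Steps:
$C = -9$ ($C = 3 \left(-3\right) = -9$)
$R{\left(J,o \right)} = 2 i$ ($R{\left(J,o \right)} = \sqrt{-9 + 5} = \sqrt{-4} = 2 i$)
$v{\left(W,g \right)} = - 7 W g^{2}$ ($v{\left(W,g \right)} = - 7 g W g = - 7 W g g = - 7 W g^{2}$)
$I{\left(S,s \right)} = 0$ ($I{\left(S,s \right)} = - 7 s 0^{2} = \left(-7\right) s 0 = 0$)
$r{\left(z \right)} = 0$
$r{\left(10 \right)} + 95 \left(O{\left(2 \right)} 3 + R{\left(-1,1 \right)}\right) = 0 + 95 \left(2 \cdot 3 + 2 i\right) = 0 + 95 \left(6 + 2 i\right) = 0 + \left(570 + 190 i\right) = 570 + 190 i$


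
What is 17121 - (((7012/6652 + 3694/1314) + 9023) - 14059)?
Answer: 24204315505/1092591 ≈ 22153.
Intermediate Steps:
17121 - (((7012/6652 + 3694/1314) + 9023) - 14059) = 17121 - (((7012*(1/6652) + 3694*(1/1314)) + 9023) - 14059) = 17121 - (((1753/1663 + 1847/657) + 9023) - 14059) = 17121 - ((4223282/1092591 + 9023) - 14059) = 17121 - (9862671875/1092591 - 14059) = 17121 - 1*(-5498064994/1092591) = 17121 + 5498064994/1092591 = 24204315505/1092591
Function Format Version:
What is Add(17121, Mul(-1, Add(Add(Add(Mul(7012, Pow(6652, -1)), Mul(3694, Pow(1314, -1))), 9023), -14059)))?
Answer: Rational(24204315505, 1092591) ≈ 22153.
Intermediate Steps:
Add(17121, Mul(-1, Add(Add(Add(Mul(7012, Pow(6652, -1)), Mul(3694, Pow(1314, -1))), 9023), -14059))) = Add(17121, Mul(-1, Add(Add(Add(Mul(7012, Rational(1, 6652)), Mul(3694, Rational(1, 1314))), 9023), -14059))) = Add(17121, Mul(-1, Add(Add(Add(Rational(1753, 1663), Rational(1847, 657)), 9023), -14059))) = Add(17121, Mul(-1, Add(Add(Rational(4223282, 1092591), 9023), -14059))) = Add(17121, Mul(-1, Add(Rational(9862671875, 1092591), -14059))) = Add(17121, Mul(-1, Rational(-5498064994, 1092591))) = Add(17121, Rational(5498064994, 1092591)) = Rational(24204315505, 1092591)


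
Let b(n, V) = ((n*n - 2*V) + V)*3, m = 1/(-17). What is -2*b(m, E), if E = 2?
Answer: 3462/289 ≈ 11.979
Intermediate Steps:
m = -1/17 ≈ -0.058824
b(n, V) = -3*V + 3*n² (b(n, V) = ((n² - 2*V) + V)*3 = (n² - V)*3 = -3*V + 3*n²)
-2*b(m, E) = -2*(-3*2 + 3*(-1/17)²) = -2*(-6 + 3*(1/289)) = -2*(-6 + 3/289) = -2*(-1731/289) = 3462/289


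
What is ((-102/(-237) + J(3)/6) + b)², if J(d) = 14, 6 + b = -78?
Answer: 370678009/56169 ≈ 6599.3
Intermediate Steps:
b = -84 (b = -6 - 78 = -84)
((-102/(-237) + J(3)/6) + b)² = ((-102/(-237) + 14/6) - 84)² = ((-102*(-1/237) + 14*(⅙)) - 84)² = ((34/79 + 7/3) - 84)² = (655/237 - 84)² = (-19253/237)² = 370678009/56169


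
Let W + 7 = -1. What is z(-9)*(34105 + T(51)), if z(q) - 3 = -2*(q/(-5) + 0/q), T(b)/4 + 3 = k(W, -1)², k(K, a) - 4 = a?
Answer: -102387/5 ≈ -20477.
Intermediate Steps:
W = -8 (W = -7 - 1 = -8)
k(K, a) = 4 + a
T(b) = 24 (T(b) = -12 + 4*(4 - 1)² = -12 + 4*3² = -12 + 4*9 = -12 + 36 = 24)
z(q) = 3 + 2*q/5 (z(q) = 3 - 2*(q/(-5) + 0/q) = 3 - 2*(q*(-⅕) + 0) = 3 - 2*(-q/5 + 0) = 3 - (-2)*q/5 = 3 + 2*q/5)
z(-9)*(34105 + T(51)) = (3 + (⅖)*(-9))*(34105 + 24) = (3 - 18/5)*34129 = -⅗*34129 = -102387/5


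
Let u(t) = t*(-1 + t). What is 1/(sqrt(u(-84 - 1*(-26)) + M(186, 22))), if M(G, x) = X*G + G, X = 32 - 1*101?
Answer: -I*sqrt(9226)/9226 ≈ -0.010411*I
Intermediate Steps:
X = -69 (X = 32 - 101 = -69)
M(G, x) = -68*G (M(G, x) = -69*G + G = -68*G)
1/(sqrt(u(-84 - 1*(-26)) + M(186, 22))) = 1/(sqrt((-84 - 1*(-26))*(-1 + (-84 - 1*(-26))) - 68*186)) = 1/(sqrt((-84 + 26)*(-1 + (-84 + 26)) - 12648)) = 1/(sqrt(-58*(-1 - 58) - 12648)) = 1/(sqrt(-58*(-59) - 12648)) = 1/(sqrt(3422 - 12648)) = 1/(sqrt(-9226)) = 1/(I*sqrt(9226)) = -I*sqrt(9226)/9226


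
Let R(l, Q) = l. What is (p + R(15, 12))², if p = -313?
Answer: 88804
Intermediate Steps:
(p + R(15, 12))² = (-313 + 15)² = (-298)² = 88804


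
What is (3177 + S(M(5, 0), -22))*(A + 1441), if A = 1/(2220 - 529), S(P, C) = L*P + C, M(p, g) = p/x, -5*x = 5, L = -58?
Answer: 8394541740/1691 ≈ 4.9642e+6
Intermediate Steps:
x = -1 (x = -⅕*5 = -1)
M(p, g) = -p (M(p, g) = p/(-1) = p*(-1) = -p)
S(P, C) = C - 58*P (S(P, C) = -58*P + C = C - 58*P)
A = 1/1691 ≈ 0.00059137
(3177 + S(M(5, 0), -22))*(A + 1441) = (3177 + (-22 - (-58)*5))*(1/1691 + 1441) = (3177 + (-22 - 58*(-5)))*(2436732/1691) = (3177 + (-22 + 290))*(2436732/1691) = (3177 + 268)*(2436732/1691) = 3445*(2436732/1691) = 8394541740/1691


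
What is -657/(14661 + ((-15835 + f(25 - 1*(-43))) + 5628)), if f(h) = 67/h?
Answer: -44676/302939 ≈ -0.14748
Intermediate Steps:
-657/(14661 + ((-15835 + f(25 - 1*(-43))) + 5628)) = -657/(14661 + ((-15835 + 67/(25 - 1*(-43))) + 5628)) = -657/(14661 + ((-15835 + 67/(25 + 43)) + 5628)) = -657/(14661 + ((-15835 + 67/68) + 5628)) = -657/(14661 + (-1076713/68 + 5628)) = -657/(14661 - 694009/68) = -657/302939/68 = -657*68/302939 = -44676/302939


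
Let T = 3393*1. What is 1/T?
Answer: 1/3393 ≈ 0.00029472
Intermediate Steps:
T = 3393
1/T = 1/3393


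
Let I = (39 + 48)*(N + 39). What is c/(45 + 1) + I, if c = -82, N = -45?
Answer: -12047/23 ≈ -523.78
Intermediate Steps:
I = -522 (I = (39 + 48)*(-45 + 39) = 87*(-6) = -522)
c/(45 + 1) + I = -82/(45 + 1) - 522 = -82/46 - 522 = (1/46)*(-82) - 522 = -41/23 - 522 = -12047/23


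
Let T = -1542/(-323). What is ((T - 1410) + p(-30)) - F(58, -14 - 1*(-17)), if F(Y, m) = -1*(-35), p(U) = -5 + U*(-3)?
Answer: -437738/323 ≈ -1355.2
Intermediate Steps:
p(U) = -5 - 3*U
T = 1542/323 (T = -1542*(-1/323) = 1542/323 ≈ 4.7740)
F(Y, m) = 35
((T - 1410) + p(-30)) - F(58, -14 - 1*(-17)) = ((1542/323 - 1410) + (-5 - 3*(-30))) - 1*35 = (-453888/323 + (-5 + 90)) - 35 = (-453888/323 + 85) - 35 = -426433/323 - 35 = -437738/323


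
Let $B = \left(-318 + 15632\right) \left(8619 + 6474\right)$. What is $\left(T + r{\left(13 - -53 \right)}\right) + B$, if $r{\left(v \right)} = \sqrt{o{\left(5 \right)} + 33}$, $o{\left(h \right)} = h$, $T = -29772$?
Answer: $231104430 + \sqrt{38} \approx 2.311 \cdot 10^{8}$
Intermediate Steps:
$r{\left(v \right)} = \sqrt{38}$ ($r{\left(v \right)} = \sqrt{5 + 33} = \sqrt{38}$)
$B = 231134202$ ($B = 15314 \cdot 15093 = 231134202$)
$\left(T + r{\left(13 - -53 \right)}\right) + B = \left(-29772 + \sqrt{38}\right) + 231134202 = 231104430 + \sqrt{38}$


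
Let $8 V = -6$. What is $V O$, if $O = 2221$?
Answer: $- \frac{6663}{4} \approx -1665.8$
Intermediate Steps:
$V = - \frac{3}{4}$ ($V = \frac{1}{8} \left(-6\right) = - \frac{3}{4} \approx -0.75$)
$V O = \left(- \frac{3}{4}\right) 2221 = - \frac{6663}{4}$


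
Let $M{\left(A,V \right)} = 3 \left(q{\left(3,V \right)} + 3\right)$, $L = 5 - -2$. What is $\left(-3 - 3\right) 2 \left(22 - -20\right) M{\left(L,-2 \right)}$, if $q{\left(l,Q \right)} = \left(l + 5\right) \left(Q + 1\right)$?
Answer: $7560$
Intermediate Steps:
$q{\left(l,Q \right)} = \left(1 + Q\right) \left(5 + l\right)$ ($q{\left(l,Q \right)} = \left(5 + l\right) \left(1 + Q\right) = \left(1 + Q\right) \left(5 + l\right)$)
$L = 7$ ($L = 5 + 2 = 7$)
$M{\left(A,V \right)} = 33 + 24 V$ ($M{\left(A,V \right)} = 3 \left(\left(5 + 3 + 5 V + V 3\right) + 3\right) = 3 \left(\left(5 + 3 + 5 V + 3 V\right) + 3\right) = 3 \left(\left(8 + 8 V\right) + 3\right) = 3 \left(11 + 8 V\right) = 33 + 24 V$)
$\left(-3 - 3\right) 2 \left(22 - -20\right) M{\left(L,-2 \right)} = \left(-3 - 3\right) 2 \left(22 - -20\right) \left(33 + 24 \left(-2\right)\right) = \left(-6\right) 2 \left(22 + 20\right) \left(33 - 48\right) = \left(-12\right) 42 \left(-15\right) = \left(-504\right) \left(-15\right) = 7560$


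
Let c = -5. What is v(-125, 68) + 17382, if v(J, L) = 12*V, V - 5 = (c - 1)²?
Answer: 17874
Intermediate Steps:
V = 41 (V = 5 + (-5 - 1)² = 5 + (-6)² = 5 + 36 = 41)
v(J, L) = 492 (v(J, L) = 12*41 = 492)
v(-125, 68) + 17382 = 492 + 17382 = 17874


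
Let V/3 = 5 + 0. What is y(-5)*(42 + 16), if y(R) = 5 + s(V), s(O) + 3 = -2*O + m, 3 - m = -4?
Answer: -1218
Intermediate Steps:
m = 7 (m = 3 - 1*(-4) = 3 + 4 = 7)
V = 15 (V = 3*(5 + 0) = 3*5 = 15)
s(O) = 4 - 2*O (s(O) = -3 + (-2*O + 7) = -3 + (7 - 2*O) = 4 - 2*O)
y(R) = -21 (y(R) = 5 + (4 - 2*15) = 5 + (4 - 30) = 5 - 26 = -21)
y(-5)*(42 + 16) = -21*(42 + 16) = -21*58 = -1218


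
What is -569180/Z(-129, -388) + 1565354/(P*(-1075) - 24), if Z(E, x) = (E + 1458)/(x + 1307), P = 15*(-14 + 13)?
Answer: -2806657694318/7132743 ≈ -3.9349e+5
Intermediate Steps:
P = -15 (P = 15*(-1) = -15)
Z(E, x) = (1458 + E)/(1307 + x)
-569180/Z(-129, -388) + 1565354/(P*(-1075) - 24) = -569180*(1307 - 388)/(1458 - 129) + 1565354/(-15*(-1075) - 24) = -569180/(1329/919) + 1565354/(16125 - 24) = -569180/((1/919)*1329) + 1565354/16101 = -569180/1329/919 + 1565354*(1/16101) = -569180*919/1329 + 1565354/16101 = -523076420/1329 + 1565354/16101 = -2806657694318/7132743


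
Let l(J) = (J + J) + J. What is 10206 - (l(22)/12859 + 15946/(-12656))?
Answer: 10786781923/1056776 ≈ 10207.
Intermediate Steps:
l(J) = 3*J (l(J) = 2*J + J = 3*J)
10206 - (l(22)/12859 + 15946/(-12656)) = 10206 - ((3*22)/12859 + 15946/(-12656)) = 10206 - (66*(1/12859) + 15946*(-1/12656)) = 10206 - (6/1169 - 1139/904) = 10206 - 1*(-1326067/1056776) = 10206 + 1326067/1056776 = 10786781923/1056776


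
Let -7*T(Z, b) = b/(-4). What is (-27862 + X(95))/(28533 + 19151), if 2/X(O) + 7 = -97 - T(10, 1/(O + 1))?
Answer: -3894455531/6665102626 ≈ -0.58431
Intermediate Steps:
T(Z, b) = b/28 (T(Z, b) = -b/(7*(-4)) = -b*(-1)/(7*4) = -(-1)*b/28 = b/28)
X(O) = 2/(-104 - 1/(28*(1 + O))) (X(O) = 2/(-7 + (-97 - 1/(28*(O + 1)))) = 2/(-7 + (-97 - 1/(28*(1 + O)))) = 2/(-104 - 1/(28*(1 + O))))
(-27862 + X(95))/(28533 + 19151) = (-27862 + 56*(-1 - 1*95)/(2913 + 2912*95))/(28533 + 19151) = (-27862 + 56*(-1 - 95)/(2913 + 276640))/47684 = (-27862 + 56*(-96)/279553)*(1/47684) = (-27862 + 56*(1/279553)*(-96))*(1/47684) = (-27862 - 5376/279553)*(1/47684) = -7788911062/279553*1/47684 = -3894455531/6665102626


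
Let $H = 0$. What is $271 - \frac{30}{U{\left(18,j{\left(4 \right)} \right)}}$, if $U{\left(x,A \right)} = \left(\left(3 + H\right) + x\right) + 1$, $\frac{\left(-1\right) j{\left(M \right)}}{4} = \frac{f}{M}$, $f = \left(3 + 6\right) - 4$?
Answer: $\frac{2966}{11} \approx 269.64$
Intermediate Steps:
$f = 5$ ($f = 9 - 4 = 5$)
$j{\left(M \right)} = - \frac{20}{M}$ ($j{\left(M \right)} = - 4 \frac{5}{M} = - \frac{20}{M}$)
$U{\left(x,A \right)} = 4 + x$ ($U{\left(x,A \right)} = \left(\left(3 + 0\right) + x\right) + 1 = \left(3 + x\right) + 1 = 4 + x$)
$271 - \frac{30}{U{\left(18,j{\left(4 \right)} \right)}} = 271 - \frac{30}{4 + 18} = 271 - \frac{30}{22} = 271 - 30 \cdot \frac{1}{22} = 271 - \frac{15}{11} = \frac{2966}{11}$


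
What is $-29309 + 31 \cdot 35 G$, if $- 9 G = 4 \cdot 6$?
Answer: $- \frac{96607}{3} \approx -32202.0$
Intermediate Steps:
$G = - \frac{8}{3}$ ($G = - \frac{4 \cdot 6}{9} = \left(- \frac{1}{9}\right) 24 = - \frac{8}{3} \approx -2.6667$)
$-29309 + 31 \cdot 35 G = -29309 + 31 \cdot 35 \left(- \frac{8}{3}\right) = -29309 + 1085 \left(- \frac{8}{3}\right) = -29309 - \frac{8680}{3} = - \frac{96607}{3}$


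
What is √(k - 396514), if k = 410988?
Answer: √14474 ≈ 120.31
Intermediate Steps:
√(k - 396514) = √(410988 - 396514) = √14474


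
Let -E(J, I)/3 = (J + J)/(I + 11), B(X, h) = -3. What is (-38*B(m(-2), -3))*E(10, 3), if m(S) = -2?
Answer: -3420/7 ≈ -488.57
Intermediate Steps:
E(J, I) = -6*J/(11 + I) (E(J, I) = -3*(J + J)/(I + 11) = -3*2*J/(11 + I) = -6*J/(11 + I))
(-38*B(m(-2), -3))*E(10, 3) = (-38*(-3))*(-6*10/(11 + 3)) = 114*(-6*10/14) = 114*(-6*10*1/14) = 114*(-30/7) = -3420/7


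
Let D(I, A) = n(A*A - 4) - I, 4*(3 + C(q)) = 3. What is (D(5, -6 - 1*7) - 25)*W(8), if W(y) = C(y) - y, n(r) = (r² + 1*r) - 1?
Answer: -1121719/4 ≈ -2.8043e+5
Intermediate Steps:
n(r) = -1 + r + r² (n(r) = (r² + r) - 1 = (r + r²) - 1 = -1 + r + r²)
C(q) = -9/4 (C(q) = -3 + (¼)*3 = -3 + ¾ = -9/4)
W(y) = -9/4 - y
D(I, A) = -5 + A² + (-4 + A²)² - I (D(I, A) = (-1 + (A*A - 4) + (A*A - 4)²) - I = (-1 + (A² - 4) + (A² - 4)²) - I = (-1 + (-4 + A²) + (-4 + A²)²) - I = (-5 + A² + (-4 + A²)²) - I = -5 + A² + (-4 + A²)² - I)
(D(5, -6 - 1*7) - 25)*W(8) = ((11 + (-6 - 1*7)⁴ - 1*5 - 7*(-6 - 1*7)²) - 25)*(-9/4 - 1*8) = ((11 + (-6 - 7)⁴ - 5 - 7*(-6 - 7)²) - 25)*(-9/4 - 8) = ((11 + (-13)⁴ - 5 - 7*(-13)²) - 25)*(-41/4) = ((11 + 28561 - 5 - 7*169) - 25)*(-41/4) = ((11 + 28561 - 5 - 1183) - 25)*(-41/4) = (27384 - 25)*(-41/4) = 27359*(-41/4) = -1121719/4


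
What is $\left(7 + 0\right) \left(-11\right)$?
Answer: $-77$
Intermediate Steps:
$\left(7 + 0\right) \left(-11\right) = 7 \left(-11\right) = -77$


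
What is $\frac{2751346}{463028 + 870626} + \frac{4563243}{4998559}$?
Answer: $\frac{9919276295168}{3333174102293} \approx 2.9759$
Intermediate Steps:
$\frac{2751346}{463028 + 870626} + \frac{4563243}{4998559} = \frac{2751346}{1333654} + 4563243 \cdot \frac{1}{4998559} = 2751346 \cdot \frac{1}{1333654} + \frac{4563243}{4998559} = \frac{1375673}{666827} + \frac{4563243}{4998559} = \frac{9919276295168}{3333174102293}$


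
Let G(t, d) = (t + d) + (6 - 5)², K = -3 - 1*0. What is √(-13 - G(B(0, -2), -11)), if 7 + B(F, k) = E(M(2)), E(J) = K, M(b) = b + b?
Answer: √7 ≈ 2.6458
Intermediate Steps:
M(b) = 2*b
K = -3 (K = -3 + 0 = -3)
E(J) = -3
B(F, k) = -10 (B(F, k) = -7 - 3 = -10)
G(t, d) = 1 + d + t (G(t, d) = (d + t) + 1² = (d + t) + 1 = 1 + d + t)
√(-13 - G(B(0, -2), -11)) = √(-13 - (1 - 11 - 10)) = √(-13 - 1*(-20)) = √(-13 + 20) = √7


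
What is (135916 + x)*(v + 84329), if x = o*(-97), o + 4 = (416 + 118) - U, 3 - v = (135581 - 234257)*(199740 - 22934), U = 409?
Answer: 2166500495492652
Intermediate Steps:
v = 17446508859 (v = 3 - (135581 - 234257)*(199740 - 22934) = 3 - (-98676)*176806 = 3 - 1*(-17446508856) = 3 + 17446508856 = 17446508859)
o = 121 (o = -4 + ((416 + 118) - 1*409) = -4 + (534 - 409) = -4 + 125 = 121)
x = -11737 (x = 121*(-97) = -11737)
(135916 + x)*(v + 84329) = (135916 - 11737)*(17446508859 + 84329) = 124179*17446593188 = 2166500495492652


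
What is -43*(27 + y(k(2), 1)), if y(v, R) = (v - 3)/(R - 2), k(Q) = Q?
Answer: -1204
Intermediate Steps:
y(v, R) = (-3 + v)/(-2 + R)
-43*(27 + y(k(2), 1)) = -43*(27 + (-3 + 2)/(-2 + 1)) = -43*(27 - 1/(-1)) = -43*(27 - 1*(-1)) = -43*(27 + 1) = -43*28 = -1204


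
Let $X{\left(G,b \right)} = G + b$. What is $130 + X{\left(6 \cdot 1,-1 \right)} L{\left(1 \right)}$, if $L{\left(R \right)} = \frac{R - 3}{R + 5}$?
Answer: $\frac{385}{3} \approx 128.33$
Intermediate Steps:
$L{\left(R \right)} = \frac{-3 + R}{5 + R}$
$130 + X{\left(6 \cdot 1,-1 \right)} L{\left(1 \right)} = 130 + \left(6 \cdot 1 - 1\right) \frac{-3 + 1}{5 + 1} = 130 + \left(6 - 1\right) \frac{1}{6} \left(-2\right) = 130 + 5 \cdot \frac{1}{6} \left(-2\right) = 130 + 5 \left(- \frac{1}{3}\right) = 130 - \frac{5}{3} = \frac{385}{3}$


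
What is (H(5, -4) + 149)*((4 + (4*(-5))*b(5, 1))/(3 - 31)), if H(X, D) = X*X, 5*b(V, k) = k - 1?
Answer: -174/7 ≈ -24.857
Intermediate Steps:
b(V, k) = -⅕ + k/5 (b(V, k) = (k - 1)/5 = (-1 + k)/5 = -⅕ + k/5)
H(X, D) = X²
(H(5, -4) + 149)*((4 + (4*(-5))*b(5, 1))/(3 - 31)) = (5² + 149)*((4 + (4*(-5))*(-⅕ + (⅕)*1))/(3 - 31)) = (25 + 149)*((4 - 20*(-⅕ + ⅕))/(-28)) = 174*((4 - 20*0)*(-1/28)) = 174*((4 + 0)*(-1/28)) = 174*(4*(-1/28)) = 174*(-⅐) = -174/7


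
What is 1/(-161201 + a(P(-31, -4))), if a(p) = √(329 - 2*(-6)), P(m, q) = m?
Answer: -161201/25985762060 - √341/25985762060 ≈ -6.2041e-6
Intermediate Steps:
a(p) = √341 (a(p) = √(329 + 12) = √341)
1/(-161201 + a(P(-31, -4))) = 1/(-161201 + √341)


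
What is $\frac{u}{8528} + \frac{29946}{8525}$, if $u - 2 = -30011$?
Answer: $- \frac{14427}{2345200} \approx -0.0061517$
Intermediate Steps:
$u = -30009$ ($u = 2 - 30011 = -30009$)
$\frac{u}{8528} + \frac{29946}{8525} = - \frac{30009}{8528} + \frac{29946}{8525} = \left(-30009\right) \frac{1}{8528} + 29946 \cdot \frac{1}{8525} = - \frac{30009}{8528} + \frac{966}{275} = - \frac{14427}{2345200}$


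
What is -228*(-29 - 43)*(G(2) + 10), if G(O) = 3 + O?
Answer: 246240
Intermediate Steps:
-228*(-29 - 43)*(G(2) + 10) = -228*(-29 - 43)*((3 + 2) + 10) = -(-16416)*(5 + 10) = -(-16416)*15 = -228*(-1080) = 246240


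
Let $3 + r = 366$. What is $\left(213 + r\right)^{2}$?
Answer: $331776$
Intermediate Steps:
$r = 363$ ($r = -3 + 366 = 363$)
$\left(213 + r\right)^{2} = \left(213 + 363\right)^{2} = 576^{2} = 331776$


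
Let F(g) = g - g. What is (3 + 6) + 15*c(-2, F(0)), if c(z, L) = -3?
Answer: -36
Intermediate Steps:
F(g) = 0
(3 + 6) + 15*c(-2, F(0)) = (3 + 6) + 15*(-3) = 9 - 45 = -36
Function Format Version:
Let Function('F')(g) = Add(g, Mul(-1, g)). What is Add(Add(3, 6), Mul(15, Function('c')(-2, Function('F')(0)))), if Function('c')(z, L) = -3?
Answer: -36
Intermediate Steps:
Function('F')(g) = 0
Add(Add(3, 6), Mul(15, Function('c')(-2, Function('F')(0)))) = Add(Add(3, 6), Mul(15, -3)) = Add(9, -45) = -36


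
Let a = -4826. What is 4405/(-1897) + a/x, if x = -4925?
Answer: -12539703/9342725 ≈ -1.3422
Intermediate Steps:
4405/(-1897) + a/x = 4405/(-1897) - 4826/(-4925) = 4405*(-1/1897) - 4826*(-1/4925) = -4405/1897 + 4826/4925 = -12539703/9342725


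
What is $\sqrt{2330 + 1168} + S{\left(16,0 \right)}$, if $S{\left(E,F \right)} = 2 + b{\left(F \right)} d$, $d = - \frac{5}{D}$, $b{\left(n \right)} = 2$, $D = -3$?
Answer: $\frac{16}{3} + \sqrt{3498} \approx 64.477$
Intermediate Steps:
$d = \frac{5}{3}$ ($d = - \frac{5}{-3} = \left(-5\right) \left(- \frac{1}{3}\right) = \frac{5}{3} \approx 1.6667$)
$S{\left(E,F \right)} = \frac{16}{3}$ ($S{\left(E,F \right)} = 2 + 2 \cdot \frac{5}{3} = 2 + \frac{10}{3} = \frac{16}{3}$)
$\sqrt{2330 + 1168} + S{\left(16,0 \right)} = \sqrt{2330 + 1168} + \frac{16}{3} = \sqrt{3498} + \frac{16}{3} = \frac{16}{3} + \sqrt{3498}$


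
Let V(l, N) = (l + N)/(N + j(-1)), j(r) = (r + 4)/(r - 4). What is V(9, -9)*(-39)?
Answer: 0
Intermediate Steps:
j(r) = (4 + r)/(-4 + r)
V(l, N) = (N + l)/(-⅗ + N) (V(l, N) = (l + N)/(N + (4 - 1)/(-4 - 1)) = (N + l)/(N + 3/(-5)) = (N + l)/(N - ⅕*3) = (N + l)/(N - ⅗) = (N + l)/(-⅗ + N))
V(9, -9)*(-39) = (5*(-9 + 9)/(-3 + 5*(-9)))*(-39) = (5*0/(-3 - 45))*(-39) = (5*0/(-48))*(-39) = (5*(-1/48)*0)*(-39) = 0*(-39) = 0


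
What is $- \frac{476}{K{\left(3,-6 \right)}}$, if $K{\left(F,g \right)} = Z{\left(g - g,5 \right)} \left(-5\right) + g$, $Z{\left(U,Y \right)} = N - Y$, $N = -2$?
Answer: $- \frac{476}{29} \approx -16.414$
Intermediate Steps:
$Z{\left(U,Y \right)} = -2 - Y$
$K{\left(F,g \right)} = 35 + g$ ($K{\left(F,g \right)} = \left(-2 - 5\right) \left(-5\right) + g = \left(-7\right) \left(-5\right) + g = 35 + g$)
$- \frac{476}{K{\left(3,-6 \right)}} = - \frac{476}{35 - 6} = - \frac{476}{29}$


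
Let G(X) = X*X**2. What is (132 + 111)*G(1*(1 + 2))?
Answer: 6561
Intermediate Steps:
G(X) = X**3
(132 + 111)*G(1*(1 + 2)) = (132 + 111)*(1*(1 + 2))**3 = 243*(1*3)**3 = 243*3**3 = 243*27 = 6561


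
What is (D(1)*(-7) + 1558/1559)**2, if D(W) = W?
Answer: 87516025/2430481 ≈ 36.008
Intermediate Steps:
(D(1)*(-7) + 1558/1559)**2 = (1*(-7) + 1558/1559)**2 = (-7 + 1558*(1/1559))**2 = (-7 + 1558/1559)**2 = (-9355/1559)**2 = 87516025/2430481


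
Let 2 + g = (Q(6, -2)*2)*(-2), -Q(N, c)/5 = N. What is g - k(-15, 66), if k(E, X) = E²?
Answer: -107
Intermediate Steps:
Q(N, c) = -5*N
g = 118 (g = -2 + (-5*6*2)*(-2) = -2 - 30*2*(-2) = -2 - 60*(-2) = -2 + 120 = 118)
g - k(-15, 66) = 118 - 1*(-15)² = 118 - 1*225 = 118 - 225 = -107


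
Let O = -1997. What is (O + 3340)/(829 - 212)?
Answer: 1343/617 ≈ 2.1767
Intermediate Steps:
(O + 3340)/(829 - 212) = (-1997 + 3340)/(829 - 212) = 1343/617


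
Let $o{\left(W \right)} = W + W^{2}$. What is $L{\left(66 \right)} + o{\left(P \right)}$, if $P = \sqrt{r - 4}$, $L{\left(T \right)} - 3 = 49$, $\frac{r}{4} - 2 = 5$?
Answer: $76 + 2 \sqrt{6} \approx 80.899$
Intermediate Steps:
$r = 28$ ($r = 8 + 4 \cdot 5 = 8 + 20 = 28$)
$L{\left(T \right)} = 52$ ($L{\left(T \right)} = 3 + 49 = 52$)
$P = 2 \sqrt{6}$ ($P = \sqrt{28 - 4} = \sqrt{24} = 2 \sqrt{6} \approx 4.899$)
$L{\left(66 \right)} + o{\left(P \right)} = 52 + 2 \sqrt{6} \left(1 + 2 \sqrt{6}\right)$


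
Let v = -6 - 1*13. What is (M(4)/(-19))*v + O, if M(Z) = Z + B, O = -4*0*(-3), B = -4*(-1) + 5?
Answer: 13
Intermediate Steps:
B = 9 (B = 4 + 5 = 9)
v = -19 (v = -6 - 13 = -19)
O = 0 (O = 0*(-3) = 0)
M(Z) = 9 + Z (M(Z) = Z + 9 = 9 + Z)
(M(4)/(-19))*v + O = ((9 + 4)/(-19))*(-19) + 0 = (13*(-1/19))*(-19) + 0 = -13/19*(-19) + 0 = 13 + 0 = 13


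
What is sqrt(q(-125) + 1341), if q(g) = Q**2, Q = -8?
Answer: sqrt(1405) ≈ 37.483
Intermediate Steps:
q(g) = 64 (q(g) = (-8)**2 = 64)
sqrt(q(-125) + 1341) = sqrt(64 + 1341) = sqrt(1405)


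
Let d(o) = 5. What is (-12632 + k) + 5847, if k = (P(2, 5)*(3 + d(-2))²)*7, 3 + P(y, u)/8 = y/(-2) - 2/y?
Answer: -24705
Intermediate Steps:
P(y, u) = -24 - 16/y - 4*y (P(y, u) = -24 + 8*(y/(-2) - 2/y) = -24 + 8*(y*(-½) - 2/y) = -24 + 8*(-y/2 - 2/y) = -24 + 8*(-2/y - y/2) = -24 + (-16/y - 4*y) = -24 - 16/y - 4*y)
k = -17920 (k = ((-24 - 16/2 - 4*2)*(3 + 5)²)*7 = ((-24 - 16*½ - 8)*8²)*7 = ((-24 - 8 - 8)*64)*7 = -40*64*7 = -2560*7 = -17920)
(-12632 + k) + 5847 = (-12632 - 17920) + 5847 = -30552 + 5847 = -24705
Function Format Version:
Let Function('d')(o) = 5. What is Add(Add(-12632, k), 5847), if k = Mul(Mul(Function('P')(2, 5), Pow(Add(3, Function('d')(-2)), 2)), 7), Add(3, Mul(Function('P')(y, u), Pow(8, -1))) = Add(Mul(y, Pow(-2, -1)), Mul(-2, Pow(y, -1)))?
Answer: -24705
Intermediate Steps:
Function('P')(y, u) = Add(-24, Mul(-16, Pow(y, -1)), Mul(-4, y)) (Function('P')(y, u) = Add(-24, Mul(8, Add(Mul(y, Pow(-2, -1)), Mul(-2, Pow(y, -1))))) = Add(-24, Mul(8, Add(Mul(y, Rational(-1, 2)), Mul(-2, Pow(y, -1))))) = Add(-24, Mul(8, Add(Mul(Rational(-1, 2), y), Mul(-2, Pow(y, -1))))) = Add(-24, Mul(8, Add(Mul(-2, Pow(y, -1)), Mul(Rational(-1, 2), y)))) = Add(-24, Add(Mul(-16, Pow(y, -1)), Mul(-4, y))) = Add(-24, Mul(-16, Pow(y, -1)), Mul(-4, y)))
k = -17920 (k = Mul(Mul(Add(-24, Mul(-16, Pow(2, -1)), Mul(-4, 2)), Pow(Add(3, 5), 2)), 7) = Mul(Mul(Add(-24, Mul(-16, Rational(1, 2)), -8), Pow(8, 2)), 7) = Mul(Mul(Add(-24, -8, -8), 64), 7) = Mul(Mul(-40, 64), 7) = Mul(-2560, 7) = -17920)
Add(Add(-12632, k), 5847) = Add(Add(-12632, -17920), 5847) = Add(-30552, 5847) = -24705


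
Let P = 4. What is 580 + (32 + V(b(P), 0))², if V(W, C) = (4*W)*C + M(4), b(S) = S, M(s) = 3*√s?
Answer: 2024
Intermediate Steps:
V(W, C) = 6 + 4*C*W (V(W, C) = (4*W)*C + 3*√4 = 4*C*W + 3*2 = 4*C*W + 6 = 6 + 4*C*W)
580 + (32 + V(b(P), 0))² = 580 + (32 + (6 + 4*0*4))² = 580 + (32 + (6 + 0))² = 580 + (32 + 6)² = 580 + 38² = 580 + 1444 = 2024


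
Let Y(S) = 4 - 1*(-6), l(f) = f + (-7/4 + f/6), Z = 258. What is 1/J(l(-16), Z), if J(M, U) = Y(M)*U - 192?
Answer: 1/2388 ≈ 0.00041876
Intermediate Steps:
l(f) = -7/4 + 7*f/6 (l(f) = f + (-7*¼ + f*(⅙)) = f + (-7/4 + f/6) = -7/4 + 7*f/6)
Y(S) = 10 (Y(S) = 4 + 6 = 10)
J(M, U) = -192 + 10*U (J(M, U) = 10*U - 192 = -192 + 10*U)
1/J(l(-16), Z) = 1/(-192 + 10*258) = 1/(-192 + 2580) = 1/2388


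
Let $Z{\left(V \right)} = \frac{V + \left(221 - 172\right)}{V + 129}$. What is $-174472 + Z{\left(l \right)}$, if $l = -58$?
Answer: $- \frac{12387521}{71} \approx -1.7447 \cdot 10^{5}$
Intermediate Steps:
$Z{\left(V \right)} = \frac{49 + V}{129 + V}$ ($Z{\left(V \right)} = \frac{V + 49}{129 + V} = \frac{49 + V}{129 + V}$)
$-174472 + Z{\left(l \right)} = -174472 + \frac{49 - 58}{129 - 58} = -174472 + \frac{1}{71} \left(-9\right) = -174472 - \frac{9}{71} = - \frac{12387521}{71}$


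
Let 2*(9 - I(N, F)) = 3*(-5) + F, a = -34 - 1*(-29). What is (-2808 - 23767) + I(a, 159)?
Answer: -26638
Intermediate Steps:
a = -5 (a = -34 + 29 = -5)
I(N, F) = 33/2 - F/2 (I(N, F) = 9 - (3*(-5) + F)/2 = 9 - (-15 + F)/2 = 9 + (15/2 - F/2) = 33/2 - F/2)
(-2808 - 23767) + I(a, 159) = (-2808 - 23767) + (33/2 - 1/2*159) = -26575 + (33/2 - 159/2) = -26575 - 63 = -26638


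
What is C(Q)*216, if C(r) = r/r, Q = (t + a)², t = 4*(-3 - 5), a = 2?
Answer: 216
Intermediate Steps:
t = -32 (t = 4*(-8) = -32)
Q = 900 (Q = (-32 + 2)² = (-30)² = 900)
C(r) = 1
C(Q)*216 = 1*216 = 216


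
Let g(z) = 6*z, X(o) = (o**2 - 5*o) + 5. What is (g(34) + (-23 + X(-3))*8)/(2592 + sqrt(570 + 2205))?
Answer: 217728/2238563 - 420*sqrt(111)/2238563 ≈ 0.095286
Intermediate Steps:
X(o) = 5 + o**2 - 5*o
(g(34) + (-23 + X(-3))*8)/(2592 + sqrt(570 + 2205)) = (6*34 + (-23 + (5 + (-3)**2 - 5*(-3)))*8)/(2592 + sqrt(570 + 2205)) = (204 + (-23 + (5 + 9 + 15))*8)/(2592 + sqrt(2775)) = (204 + (-23 + 29)*8)/(2592 + 5*sqrt(111)) = (204 + 6*8)/(2592 + 5*sqrt(111)) = (204 + 48)/(2592 + 5*sqrt(111)) = 252/(2592 + 5*sqrt(111))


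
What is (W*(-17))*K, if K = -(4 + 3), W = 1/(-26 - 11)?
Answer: -119/37 ≈ -3.2162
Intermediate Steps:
W = -1/37 (W = 1/(-37) = -1/37 ≈ -0.027027)
K = -7 (K = -1*7 = -7)
(W*(-17))*K = -1/37*(-17)*(-7) = (17/37)*(-7) = -119/37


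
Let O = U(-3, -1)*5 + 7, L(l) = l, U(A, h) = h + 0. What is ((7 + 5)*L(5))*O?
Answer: 120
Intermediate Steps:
U(A, h) = h
O = 2 (O = -1*5 + 7 = -5 + 7 = 2)
((7 + 5)*L(5))*O = ((7 + 5)*5)*2 = (12*5)*2 = 60*2 = 120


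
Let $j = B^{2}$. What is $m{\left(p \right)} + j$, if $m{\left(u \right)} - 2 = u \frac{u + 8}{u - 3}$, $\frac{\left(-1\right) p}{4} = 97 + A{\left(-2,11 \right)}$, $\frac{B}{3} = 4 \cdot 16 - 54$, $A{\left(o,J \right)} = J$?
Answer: $\frac{69734}{145} \approx 480.92$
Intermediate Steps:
$B = 30$ ($B = 3 \left(4 \cdot 16 - 54\right) = 3 \left(64 - 54\right) = 3 \cdot 10 = 30$)
$p = -432$ ($p = - 4 \left(97 + 11\right) = \left(-4\right) 108 = -432$)
$j = 900$ ($j = 30^{2} = 900$)
$m{\left(u \right)} = 2 + \frac{u \left(8 + u\right)}{-3 + u}$ ($m{\left(u \right)} = 2 + u \frac{u + 8}{u - 3} = 2 + u \frac{8 + u}{-3 + u} = 2 + \frac{u \left(8 + u\right)}{-3 + u}$)
$m{\left(p \right)} + j = \frac{-6 + \left(-432\right)^{2} + 10 \left(-432\right)}{-3 - 432} + 900 = \frac{-6 + 186624 - 4320}{-435} + 900 = \left(- \frac{1}{435}\right) 182298 + 900 = - \frac{60766}{145} + 900 = \frac{69734}{145}$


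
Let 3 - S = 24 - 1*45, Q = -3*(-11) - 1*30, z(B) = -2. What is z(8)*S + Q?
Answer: -45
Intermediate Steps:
Q = 3 (Q = 33 - 30 = 3)
S = 24 (S = 3 - (24 - 1*45) = 3 - (24 - 45) = 3 - 1*(-21) = 3 + 21 = 24)
z(8)*S + Q = -2*24 + 3 = -48 + 3 = -45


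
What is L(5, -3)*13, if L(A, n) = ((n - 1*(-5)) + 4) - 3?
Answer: 39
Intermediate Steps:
L(A, n) = 6 + n (L(A, n) = ((n + 5) + 4) - 3 = ((5 + n) + 4) - 3 = (9 + n) - 3 = 6 + n)
L(5, -3)*13 = (6 - 3)*13 = 3*13 = 39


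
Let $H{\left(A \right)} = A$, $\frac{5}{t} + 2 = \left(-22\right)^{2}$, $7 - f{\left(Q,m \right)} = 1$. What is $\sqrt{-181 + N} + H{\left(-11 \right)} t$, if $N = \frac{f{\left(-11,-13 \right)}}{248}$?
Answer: $- \frac{55}{482} + \frac{i \sqrt{695671}}{62} \approx -0.11411 + 13.453 i$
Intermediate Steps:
$f{\left(Q,m \right)} = 6$ ($f{\left(Q,m \right)} = 7 - 1 = 6$)
$t = \frac{5}{482}$ ($t = \frac{5}{-2 + \left(-22\right)^{2}} = \frac{5}{-2 + 484} = \frac{5}{482} \approx 0.010373$)
$N = \frac{3}{124}$ ($N = \frac{6}{248} = 6 \cdot \frac{1}{248} = \frac{3}{124} \approx 0.024194$)
$\sqrt{-181 + N} + H{\left(-11 \right)} t = \sqrt{-181 + \frac{3}{124}} - \frac{55}{482} = \sqrt{- \frac{22441}{124}} - \frac{55}{482} = \frac{i \sqrt{695671}}{62} - \frac{55}{482} = - \frac{55}{482} + \frac{i \sqrt{695671}}{62}$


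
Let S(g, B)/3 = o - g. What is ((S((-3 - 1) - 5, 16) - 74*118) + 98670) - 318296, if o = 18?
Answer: -228277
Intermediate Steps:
S(g, B) = 54 - 3*g (S(g, B) = 3*(18 - g) = 54 - 3*g)
((S((-3 - 1) - 5, 16) - 74*118) + 98670) - 318296 = (((54 - 3*((-3 - 1) - 5)) - 74*118) + 98670) - 318296 = (((54 - 3*(-4 - 5)) - 8732) + 98670) - 318296 = (((54 - 3*(-9)) - 8732) + 98670) - 318296 = (((54 + 27) - 8732) + 98670) - 318296 = ((81 - 8732) + 98670) - 318296 = (-8651 + 98670) - 318296 = 90019 - 318296 = -228277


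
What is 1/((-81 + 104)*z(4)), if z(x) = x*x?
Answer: 1/368 ≈ 0.0027174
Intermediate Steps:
z(x) = x²
1/((-81 + 104)*z(4)) = 1/((-81 + 104)*4²) = 1/(23*16) = 1/368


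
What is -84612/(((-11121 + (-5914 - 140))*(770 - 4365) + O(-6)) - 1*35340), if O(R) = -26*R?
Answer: -28204/20569647 ≈ -0.0013711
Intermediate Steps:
-84612/(((-11121 + (-5914 - 140))*(770 - 4365) + O(-6)) - 1*35340) = -84612/(((-11121 + (-5914 - 140))*(770 - 4365) - 26*(-6)) - 1*35340) = -84612/(((-11121 - 6054)*(-3595) + 156) - 35340) = -84612/((-17175*(-3595) + 156) - 35340) = -84612/((61744125 + 156) - 35340) = -84612/(61744281 - 35340) = -84612/61708941 = -84612*1/61708941 = -28204/20569647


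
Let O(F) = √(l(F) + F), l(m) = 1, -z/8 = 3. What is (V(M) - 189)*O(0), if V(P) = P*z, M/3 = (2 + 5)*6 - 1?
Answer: -3141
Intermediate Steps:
z = -24 (z = -8*3 = -24)
O(F) = √(1 + F)
M = 123 (M = 3*((2 + 5)*6 - 1) = 3*(7*6 - 1) = 3*(42 - 1) = 3*41 = 123)
V(P) = -24*P (V(P) = P*(-24) = -24*P)
(V(M) - 189)*O(0) = (-24*123 - 189)*√(1 + 0) = (-2952 - 189)*√1 = -3141*1 = -3141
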